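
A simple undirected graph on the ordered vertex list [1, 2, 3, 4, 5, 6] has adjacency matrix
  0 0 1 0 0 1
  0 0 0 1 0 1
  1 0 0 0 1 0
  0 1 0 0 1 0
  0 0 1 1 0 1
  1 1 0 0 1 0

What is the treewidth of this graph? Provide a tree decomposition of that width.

Every bag has size at most 3, so the width is 3 − 1 = 2 and tw(G) ≤ 2. For the lower bound, G contains the cycle 1–3–5–6–1, so G is not a forest; only forests have treewidth ≤ 1, hence tw(G) ≥ 2. The upper and lower bounds meet at 2, so that is the treewidth.

Treewidth 2.
One optimal decomposition is:
Bags: B1 = {1, 3, 6}  B2 = {3, 5, 6}  B3 = {2, 5, 6}  B4 = {2, 4, 5}
Tree: B1–B2, B2–B3, B3–B4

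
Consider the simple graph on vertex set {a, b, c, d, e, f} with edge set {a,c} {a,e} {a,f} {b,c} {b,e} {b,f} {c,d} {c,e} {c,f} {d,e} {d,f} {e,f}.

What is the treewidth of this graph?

A width-3 tree decomposition is:
Bags: B1 = {a, c, e, f}  B2 = {b, c, e, f}  B3 = {c, d, e, f}
Tree: B1–B2, B2–B3
Every bag has size at most 4, so the width is 4 − 1 = 3 and tw(G) ≤ 3. Conversely, {c, d, e, f} is a clique of size 4, and the vertices of any clique must share a bag in every tree decomposition; so some bag has ≥ 4 vertices and tw(G) ≥ 3. Combining the bounds, tw(G) = 3.

3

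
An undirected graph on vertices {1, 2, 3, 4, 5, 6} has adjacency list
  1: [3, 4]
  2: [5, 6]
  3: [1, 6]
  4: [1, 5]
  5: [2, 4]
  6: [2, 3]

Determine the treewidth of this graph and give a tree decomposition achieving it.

Treewidth 2.
One such decomposition:
Bags: B1 = {2, 3, 6}  B2 = {2, 3, 5}  B3 = {3, 4, 5}  B4 = {1, 3, 4}
Tree: B1–B2, B2–B3, B3–B4

The largest bag has 3 vertices, giving width 2; this decomposition certifies tw(G) ≤ 2. Since 3–6–2–5–4–1–3 is a cycle in G, G is not acyclic. Forests are exactly the graphs of treewidth ≤ 1, so tw(G) ≥ 2. Hence tw(G) = 2 exactly.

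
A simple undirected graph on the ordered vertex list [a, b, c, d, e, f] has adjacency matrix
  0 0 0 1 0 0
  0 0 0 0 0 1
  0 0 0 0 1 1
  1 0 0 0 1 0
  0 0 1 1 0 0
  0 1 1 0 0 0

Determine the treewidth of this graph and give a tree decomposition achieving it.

Each bag holds 2 vertices, so the decomposition has width 1, which upper-bounds the treewidth. Since G has at least one edge (e.g. b–f), it is not an edgeless graph, so tw(G) ≥ 1. Therefore the treewidth is 1.

Treewidth 1.
Bags: B1 = {b, f}  B2 = {c, f}  B3 = {c, e}  B4 = {d, e}  B5 = {a, d}
Tree: B1–B2, B2–B3, B3–B4, B4–B5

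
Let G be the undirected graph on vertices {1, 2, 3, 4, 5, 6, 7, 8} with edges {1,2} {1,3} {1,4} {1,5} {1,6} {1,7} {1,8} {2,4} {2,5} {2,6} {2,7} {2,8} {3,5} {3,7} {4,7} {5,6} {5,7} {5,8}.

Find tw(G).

A width-3 tree decomposition is:
Bags: B1 = {1, 2, 4, 7}  B2 = {1, 2, 5, 7}  B3 = {1, 2, 5, 6}  B4 = {1, 2, 5, 8}  B5 = {1, 3, 5, 7}
Tree: B1–B2, B2–B3, B3–B4, B2–B5
Each bag holds 4 vertices, so the decomposition has width 3, which upper-bounds the treewidth. For the lower bound, the 4 vertices {1, 2, 4, 7} are pairwise adjacent, and any tree decomposition puts a clique entirely inside one bag — forcing width ≥ 3. Hence tw(G) = 3 exactly.

3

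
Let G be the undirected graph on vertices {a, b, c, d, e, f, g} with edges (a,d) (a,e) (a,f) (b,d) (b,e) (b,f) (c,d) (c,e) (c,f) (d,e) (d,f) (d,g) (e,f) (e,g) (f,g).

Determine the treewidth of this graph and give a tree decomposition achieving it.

Treewidth 3.
Bags: B1 = {b, d, e, f}  B2 = {d, e, f, g}  B3 = {a, d, e, f}  B4 = {c, d, e, f}
Tree: B1–B2, B2–B3, B2–B4

Every bag has size at most 4, so the width is 4 − 1 = 3 and tw(G) ≤ 3. For the lower bound, the 4 vertices {d, e, f, g} are pairwise adjacent, and any tree decomposition puts a clique entirely inside one bag — forcing width ≥ 3. The upper and lower bounds meet at 3, so that is the treewidth.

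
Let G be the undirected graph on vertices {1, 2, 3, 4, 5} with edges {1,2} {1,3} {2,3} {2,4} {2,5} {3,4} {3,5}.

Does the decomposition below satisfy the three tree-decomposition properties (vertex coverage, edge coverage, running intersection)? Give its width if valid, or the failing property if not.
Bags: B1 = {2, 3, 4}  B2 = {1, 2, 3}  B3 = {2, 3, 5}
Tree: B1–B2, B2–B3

Yes; width 2.

Checking the three conditions: (i) the bags cover all of {1, 2, 3, 4, 5}; (ii) for each edge, some bag contains both endpoints; (iii) the bags containing any fixed vertex form a subtree. All hold, so the decomposition is valid with width 3 − 1 = 2.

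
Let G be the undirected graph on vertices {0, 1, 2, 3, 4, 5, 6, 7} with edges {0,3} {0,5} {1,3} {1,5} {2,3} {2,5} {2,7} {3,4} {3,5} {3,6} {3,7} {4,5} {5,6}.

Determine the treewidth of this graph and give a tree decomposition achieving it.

Treewidth 2.
One optimal decomposition is:
Bags: B1 = {1, 3, 5}  B2 = {0, 3, 5}  B3 = {2, 3, 5}  B4 = {2, 3, 7}  B5 = {3, 5, 6}  B6 = {3, 4, 5}
Tree: B1–B2, B1–B3, B3–B4, B2–B5, B3–B6

Every bag has size at most 3, so the width is 3 − 1 = 2 and tw(G) ≤ 2. For the lower bound, the 3 vertices {0, 3, 5} are pairwise adjacent, and any tree decomposition puts a clique entirely inside one bag — forcing width ≥ 2. Therefore the treewidth is 2.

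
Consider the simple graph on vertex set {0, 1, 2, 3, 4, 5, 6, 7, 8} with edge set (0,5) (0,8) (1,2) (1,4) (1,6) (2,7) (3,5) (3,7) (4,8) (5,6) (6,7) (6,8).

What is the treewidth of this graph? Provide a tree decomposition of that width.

Treewidth 3.
One optimal decomposition is:
Bags: B1 = {1, 2, 4, 7}  B2 = {1, 4, 6, 7}  B3 = {4, 6, 7, 8}  B4 = {3, 6, 7, 8}  B5 = {3, 5, 6, 8}  B6 = {0, 3, 5, 8}
Tree: B1–B2, B2–B3, B3–B4, B4–B5, B5–B6

Each bag holds 4 vertices, so the decomposition has width 3, which upper-bounds the treewidth. For the lower bound: the 4 vertex sets {1,2,4}, {7}, {6}, {0,3,5,8} are disjoint, each induces a connected subgraph, and every pair is joined by at least one edge of G. Contracting each set to a single vertex therefore yields K_{4} as a minor, and since treewidth is minor-monotone, tw(G) ≥ tw(K_{4}) = 3. Hence tw(G) = 3 exactly.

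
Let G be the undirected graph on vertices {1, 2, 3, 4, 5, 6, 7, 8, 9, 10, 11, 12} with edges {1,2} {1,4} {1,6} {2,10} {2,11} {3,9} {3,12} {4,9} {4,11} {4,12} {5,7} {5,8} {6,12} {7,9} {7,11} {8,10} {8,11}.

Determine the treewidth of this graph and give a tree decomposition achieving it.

Treewidth 3.
One such decomposition:
Bags: B1 = {2, 5, 8, 10}  B2 = {2, 5, 8, 11}  B3 = {2, 5, 7, 11}  B4 = {1, 2, 7, 11}  B5 = {1, 4, 7, 11}  B6 = {1, 4, 7, 9}  B7 = {1, 4, 6, 9}  B8 = {4, 6, 9, 12}  B9 = {3, 6, 9, 12}
Tree: B1–B2, B2–B3, B3–B4, B4–B5, B5–B6, B6–B7, B7–B8, B8–B9

Each bag holds 4 vertices, so the decomposition has width 3, which upper-bounds the treewidth. For the lower bound: the 4 vertex sets {5,8,10}, {2}, {11}, {1,4,7,9} are disjoint, each induces a connected subgraph, and every pair is joined by at least one edge of G. Contracting each set to a single vertex therefore yields K_{4} as a minor, and since treewidth is minor-monotone, tw(G) ≥ tw(K_{4}) = 3. Hence tw(G) = 3 exactly.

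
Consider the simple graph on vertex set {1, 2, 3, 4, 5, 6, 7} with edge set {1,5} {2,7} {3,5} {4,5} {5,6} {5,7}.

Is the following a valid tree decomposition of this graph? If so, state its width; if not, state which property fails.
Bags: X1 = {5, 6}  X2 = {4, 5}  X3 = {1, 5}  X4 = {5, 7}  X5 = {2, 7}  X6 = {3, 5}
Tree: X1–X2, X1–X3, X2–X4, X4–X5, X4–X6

Every vertex of G appears in some bag (union = {1, 2, 3, 4, 5, 6, 7}); every edge is covered by a bag; and for each vertex v the set of bags containing v is connected in the bag tree. The decomposition is therefore valid. The largest bag has 2 vertices, so the width is 1.

Yes; width 1.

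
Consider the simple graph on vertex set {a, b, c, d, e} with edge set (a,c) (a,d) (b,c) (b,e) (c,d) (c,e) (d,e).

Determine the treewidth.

2

A width-2 tree decomposition is:
Bags: B1 = {c, d, e}  B2 = {a, c, d}  B3 = {b, c, e}
Tree: B1–B2, B1–B3
Each bag holds 3 vertices, so the decomposition has width 2, which upper-bounds the treewidth. Conversely, {c, d, e} is a clique of size 3, and the vertices of any clique must share a bag in every tree decomposition; so some bag has ≥ 3 vertices and tw(G) ≥ 2. The upper and lower bounds meet at 2, so that is the treewidth.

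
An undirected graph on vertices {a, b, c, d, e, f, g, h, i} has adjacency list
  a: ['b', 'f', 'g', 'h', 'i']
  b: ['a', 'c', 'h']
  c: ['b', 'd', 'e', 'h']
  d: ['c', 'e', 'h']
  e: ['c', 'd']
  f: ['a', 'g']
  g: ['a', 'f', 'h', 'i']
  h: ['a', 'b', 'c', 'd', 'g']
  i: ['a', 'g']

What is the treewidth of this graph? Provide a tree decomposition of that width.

Treewidth 2.
One such decomposition:
Bags: B1 = {a, g, i}  B2 = {a, g, h}  B3 = {a, b, h}  B4 = {b, c, h}  B5 = {c, d, h}  B6 = {a, f, g}  B7 = {c, d, e}
Tree: B1–B2, B2–B3, B3–B4, B4–B5, B1–B6, B5–B7

Every bag has size at most 3, so the width is 3 − 1 = 2 and tw(G) ≤ 2. On the other hand G contains the 3-clique {c, d, e}. A clique must lie in a single bag of any decomposition, so no decomposition can have width below 2. Combining the bounds, tw(G) = 2.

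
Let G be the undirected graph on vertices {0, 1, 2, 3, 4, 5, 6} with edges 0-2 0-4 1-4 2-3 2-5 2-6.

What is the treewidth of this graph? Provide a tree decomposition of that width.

The largest bag has 2 vertices, giving width 1; this decomposition certifies tw(G) ≤ 1. Since G has at least one edge (e.g. 2–0), it is not an edgeless graph, so tw(G) ≥ 1. Combining the bounds, tw(G) = 1.

Treewidth 1.
Bags: B1 = {0, 2}  B2 = {2, 5}  B3 = {2, 3}  B4 = {2, 6}  B5 = {0, 4}  B6 = {1, 4}
Tree: B1–B2, B2–B3, B1–B4, B1–B5, B5–B6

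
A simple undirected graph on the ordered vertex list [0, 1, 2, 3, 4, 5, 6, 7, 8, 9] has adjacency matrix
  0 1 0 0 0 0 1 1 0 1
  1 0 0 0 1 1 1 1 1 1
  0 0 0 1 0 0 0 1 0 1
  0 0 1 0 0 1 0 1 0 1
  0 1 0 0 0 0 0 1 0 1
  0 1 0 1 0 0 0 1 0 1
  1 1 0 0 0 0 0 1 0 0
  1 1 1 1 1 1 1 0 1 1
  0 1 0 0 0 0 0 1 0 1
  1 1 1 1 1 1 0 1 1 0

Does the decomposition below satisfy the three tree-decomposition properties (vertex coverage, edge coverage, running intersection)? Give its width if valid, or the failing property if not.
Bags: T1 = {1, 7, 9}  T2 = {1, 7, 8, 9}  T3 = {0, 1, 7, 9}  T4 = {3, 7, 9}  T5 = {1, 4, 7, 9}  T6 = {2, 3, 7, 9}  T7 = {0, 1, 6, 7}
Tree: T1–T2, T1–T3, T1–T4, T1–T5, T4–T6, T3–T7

No — vertex 5 appears in no bag.

A tree decomposition must satisfy three properties: every vertex lies in some bag; for every edge, both endpoints lie together in some bag; and for every vertex, the bags containing it form a connected subtree. Here vertex 5 appears in no bag, so the decomposition is invalid.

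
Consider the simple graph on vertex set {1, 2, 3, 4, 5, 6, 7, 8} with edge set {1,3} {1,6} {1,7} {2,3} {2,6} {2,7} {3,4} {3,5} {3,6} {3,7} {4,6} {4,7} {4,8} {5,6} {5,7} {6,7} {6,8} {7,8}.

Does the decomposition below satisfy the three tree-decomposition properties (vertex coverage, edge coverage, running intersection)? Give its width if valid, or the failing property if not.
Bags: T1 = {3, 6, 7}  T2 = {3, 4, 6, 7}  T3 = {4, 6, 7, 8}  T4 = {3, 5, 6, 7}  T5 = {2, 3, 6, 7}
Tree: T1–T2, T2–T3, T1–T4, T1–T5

A tree decomposition must satisfy three properties: every vertex lies in some bag; for every edge, both endpoints lie together in some bag; and for every vertex, the bags containing it form a connected subtree. Here vertex 1 appears in no bag, so the decomposition is invalid.

No — vertex 1 appears in no bag.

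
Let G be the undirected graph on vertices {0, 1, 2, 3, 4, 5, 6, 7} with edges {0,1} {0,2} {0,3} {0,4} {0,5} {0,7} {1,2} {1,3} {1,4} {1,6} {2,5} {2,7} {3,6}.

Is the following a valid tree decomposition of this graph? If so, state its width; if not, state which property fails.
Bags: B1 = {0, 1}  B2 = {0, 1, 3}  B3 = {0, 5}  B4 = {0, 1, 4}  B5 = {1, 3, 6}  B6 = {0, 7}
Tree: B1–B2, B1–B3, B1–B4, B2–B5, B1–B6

No — vertex 2 appears in no bag.

A tree decomposition must satisfy three properties: every vertex lies in some bag; for every edge, both endpoints lie together in some bag; and for every vertex, the bags containing it form a connected subtree. Here vertex 2 appears in no bag, so the decomposition is invalid.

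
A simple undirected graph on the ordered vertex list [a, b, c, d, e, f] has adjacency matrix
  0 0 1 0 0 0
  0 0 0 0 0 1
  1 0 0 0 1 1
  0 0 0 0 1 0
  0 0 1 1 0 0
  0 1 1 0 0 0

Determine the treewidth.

A width-1 tree decomposition is:
Bags: B1 = {c, e}  B2 = {a, c}  B3 = {c, f}  B4 = {d, e}  B5 = {b, f}
Tree: B1–B2, B1–B3, B1–B4, B3–B5
The largest bag has 2 vertices, giving width 1; this decomposition certifies tw(G) ≤ 1. G has an edge, so its treewidth is at least 1. Combining the bounds, tw(G) = 1.

1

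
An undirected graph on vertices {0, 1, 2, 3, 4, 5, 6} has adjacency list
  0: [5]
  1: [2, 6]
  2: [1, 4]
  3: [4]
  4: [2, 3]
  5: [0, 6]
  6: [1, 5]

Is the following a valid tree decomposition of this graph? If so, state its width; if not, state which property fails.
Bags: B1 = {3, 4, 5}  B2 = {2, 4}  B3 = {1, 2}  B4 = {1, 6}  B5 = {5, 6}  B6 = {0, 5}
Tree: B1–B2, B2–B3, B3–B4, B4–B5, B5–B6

A tree decomposition must satisfy three properties: every vertex lies in some bag; for every edge, both endpoints lie together in some bag; and for every vertex, the bags containing it form a connected subtree. Here bags containing vertex 5 are not connected in the tree, so the decomposition is invalid.

No — bags containing vertex 5 are not connected in the tree.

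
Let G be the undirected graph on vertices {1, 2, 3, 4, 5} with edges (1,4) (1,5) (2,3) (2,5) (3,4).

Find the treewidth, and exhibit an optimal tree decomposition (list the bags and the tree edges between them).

The largest bag has 3 vertices, giving width 2; this decomposition certifies tw(G) ≤ 2. For the lower bound, G contains the cycle 3–4–1–5–2–3, so G is not a forest; only forests have treewidth ≤ 1, hence tw(G) ≥ 2. Combining the bounds, tw(G) = 2.

Treewidth 2.
One such decomposition:
Bags: B1 = {1, 3, 4}  B2 = {1, 3, 5}  B3 = {2, 3, 5}
Tree: B1–B2, B2–B3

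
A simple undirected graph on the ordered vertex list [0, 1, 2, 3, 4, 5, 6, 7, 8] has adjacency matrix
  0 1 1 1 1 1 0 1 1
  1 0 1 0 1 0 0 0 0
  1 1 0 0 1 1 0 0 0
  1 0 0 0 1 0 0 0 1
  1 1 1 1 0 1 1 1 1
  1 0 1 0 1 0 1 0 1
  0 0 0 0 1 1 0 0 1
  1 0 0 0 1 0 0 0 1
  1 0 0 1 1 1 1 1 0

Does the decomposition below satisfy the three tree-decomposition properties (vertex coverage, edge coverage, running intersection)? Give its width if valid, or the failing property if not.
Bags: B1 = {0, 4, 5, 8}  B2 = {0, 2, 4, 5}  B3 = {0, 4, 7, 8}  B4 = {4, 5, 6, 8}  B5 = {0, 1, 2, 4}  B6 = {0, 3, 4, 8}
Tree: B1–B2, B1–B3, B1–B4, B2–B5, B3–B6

Yes; width 3.

Vertex coverage: the bags together contain {0, 1, 2, 3, 4, 5, 6, 7, 8}, the full vertex set. Edge coverage: each edge of G has both endpoints in at least one bag. Running intersection: for every vertex, the bags containing it form a connected subtree. All three properties hold, so this is a valid tree decomposition of width max|bag| − 1 = 3, and hence tw(G) ≤ 3.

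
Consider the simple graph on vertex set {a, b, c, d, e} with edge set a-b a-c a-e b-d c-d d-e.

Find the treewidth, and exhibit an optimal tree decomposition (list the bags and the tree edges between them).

Every bag has size at most 3, so the width is 3 − 1 = 2 and tw(G) ≤ 2. For the lower bound, G contains the cycle b–a–e–d–b, so G is not a forest; only forests have treewidth ≤ 1, hence tw(G) ≥ 2. Hence tw(G) = 2 exactly.

Treewidth 2.
One optimal decomposition is:
Bags: B1 = {a, b, d}  B2 = {a, d, e}  B3 = {a, c, d}
Tree: B1–B2, B2–B3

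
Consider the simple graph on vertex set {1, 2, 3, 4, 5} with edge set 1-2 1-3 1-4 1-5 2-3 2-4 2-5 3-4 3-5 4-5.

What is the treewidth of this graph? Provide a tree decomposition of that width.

With just one bag of size 5, the width is 5 − 1 = 4, so tw(G) ≤ 4. For the lower bound, the 5 vertices {1, 2, 3, 4, 5} are pairwise adjacent, and any tree decomposition puts a clique entirely inside one bag — forcing width ≥ 4. The upper and lower bounds meet at 4, so that is the treewidth.

Treewidth 4.
One such decomposition:
Bags: B1 = {1, 2, 3, 4, 5}
Tree: (single bag)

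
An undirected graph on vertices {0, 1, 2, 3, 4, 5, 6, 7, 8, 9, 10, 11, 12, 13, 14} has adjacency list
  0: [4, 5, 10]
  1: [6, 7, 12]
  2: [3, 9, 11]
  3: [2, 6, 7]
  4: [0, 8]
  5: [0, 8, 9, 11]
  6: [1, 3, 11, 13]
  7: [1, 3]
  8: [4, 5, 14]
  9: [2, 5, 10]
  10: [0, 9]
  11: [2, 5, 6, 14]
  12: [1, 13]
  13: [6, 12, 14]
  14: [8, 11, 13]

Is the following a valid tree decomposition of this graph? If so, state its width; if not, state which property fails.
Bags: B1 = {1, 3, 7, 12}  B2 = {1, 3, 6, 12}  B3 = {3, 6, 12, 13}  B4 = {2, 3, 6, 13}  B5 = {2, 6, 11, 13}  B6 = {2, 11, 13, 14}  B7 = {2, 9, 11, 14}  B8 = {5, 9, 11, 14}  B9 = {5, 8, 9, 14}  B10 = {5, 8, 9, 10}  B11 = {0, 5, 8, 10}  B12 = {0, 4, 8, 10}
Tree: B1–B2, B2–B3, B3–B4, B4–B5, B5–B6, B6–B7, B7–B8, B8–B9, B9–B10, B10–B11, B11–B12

Every vertex of G appears in some bag (union = {0, 1, 2, 3, 4, 5, 6, 7, 8, 9, 10, 11, 12, 13, 14}); every edge is covered by a bag; and for each vertex v the set of bags containing v is connected in the bag tree. The decomposition is therefore valid. The largest bag has 4 vertices, so the width is 3.

Yes; width 3.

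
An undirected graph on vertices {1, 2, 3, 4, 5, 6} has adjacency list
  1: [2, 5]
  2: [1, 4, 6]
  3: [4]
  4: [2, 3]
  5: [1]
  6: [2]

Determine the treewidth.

A width-1 tree decomposition is:
Bags: B1 = {2, 4}  B2 = {1, 2}  B3 = {3, 4}  B4 = {1, 5}  B5 = {2, 6}
Tree: B1–B2, B1–B3, B2–B4, B1–B5
Each bag holds 2 vertices, so the decomposition has width 1, which upper-bounds the treewidth. G has an edge, so its treewidth is at least 1. The upper and lower bounds meet at 1, so that is the treewidth.

1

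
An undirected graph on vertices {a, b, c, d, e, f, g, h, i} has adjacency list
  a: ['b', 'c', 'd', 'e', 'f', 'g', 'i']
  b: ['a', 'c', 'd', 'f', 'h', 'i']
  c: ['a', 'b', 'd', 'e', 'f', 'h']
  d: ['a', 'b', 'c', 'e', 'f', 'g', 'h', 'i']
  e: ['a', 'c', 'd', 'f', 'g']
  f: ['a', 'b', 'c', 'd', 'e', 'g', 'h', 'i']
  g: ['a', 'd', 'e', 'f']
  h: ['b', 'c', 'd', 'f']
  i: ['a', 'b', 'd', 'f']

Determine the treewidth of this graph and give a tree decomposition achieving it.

Every bag has size at most 5, so the width is 5 − 1 = 4 and tw(G) ≤ 4. On the other hand G contains the 5-clique {b, c, d, f, h}. A clique must lie in a single bag of any decomposition, so no decomposition can have width below 4. Hence tw(G) = 4 exactly.

Treewidth 4.
One optimal decomposition is:
Bags: B1 = {a, c, d, e, f}  B2 = {a, b, c, d, f}  B3 = {a, b, d, f, i}  B4 = {b, c, d, f, h}  B5 = {a, d, e, f, g}
Tree: B1–B2, B2–B3, B2–B4, B1–B5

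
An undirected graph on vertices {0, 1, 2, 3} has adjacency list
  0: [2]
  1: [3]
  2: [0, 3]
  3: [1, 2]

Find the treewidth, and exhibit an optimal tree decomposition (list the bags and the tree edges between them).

Each bag holds 2 vertices, so the decomposition has width 1, which upper-bounds the treewidth. Any graph with an edge has treewidth ≥ 1, and G has the edge 2–3. Hence tw(G) = 1 exactly.

Treewidth 1.
Bags: B1 = {2, 3}  B2 = {1, 3}  B3 = {0, 2}
Tree: B1–B2, B1–B3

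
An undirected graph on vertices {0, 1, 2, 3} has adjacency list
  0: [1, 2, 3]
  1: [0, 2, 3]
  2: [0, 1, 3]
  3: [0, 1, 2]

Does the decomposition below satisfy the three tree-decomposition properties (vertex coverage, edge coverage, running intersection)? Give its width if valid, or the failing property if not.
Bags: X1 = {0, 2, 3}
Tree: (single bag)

A tree decomposition must satisfy three properties: every vertex lies in some bag; for every edge, both endpoints lie together in some bag; and for every vertex, the bags containing it form a connected subtree. Here vertex 1 appears in no bag, so the decomposition is invalid.

No — vertex 1 appears in no bag.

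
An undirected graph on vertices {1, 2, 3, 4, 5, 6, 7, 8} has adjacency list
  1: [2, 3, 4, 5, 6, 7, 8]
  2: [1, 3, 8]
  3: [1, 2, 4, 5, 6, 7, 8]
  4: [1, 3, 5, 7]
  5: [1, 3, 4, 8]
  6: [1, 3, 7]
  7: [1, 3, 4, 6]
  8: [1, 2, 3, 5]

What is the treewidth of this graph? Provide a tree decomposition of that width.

Each bag holds 4 vertices, so the decomposition has width 3, which upper-bounds the treewidth. For the lower bound, the 4 vertices {1, 2, 3, 8} are pairwise adjacent, and any tree decomposition puts a clique entirely inside one bag — forcing width ≥ 3. Hence tw(G) = 3 exactly.

Treewidth 3.
One such decomposition:
Bags: B1 = {1, 3, 4, 5}  B2 = {1, 3, 5, 8}  B3 = {1, 3, 4, 7}  B4 = {1, 3, 6, 7}  B5 = {1, 2, 3, 8}
Tree: B1–B2, B1–B3, B3–B4, B2–B5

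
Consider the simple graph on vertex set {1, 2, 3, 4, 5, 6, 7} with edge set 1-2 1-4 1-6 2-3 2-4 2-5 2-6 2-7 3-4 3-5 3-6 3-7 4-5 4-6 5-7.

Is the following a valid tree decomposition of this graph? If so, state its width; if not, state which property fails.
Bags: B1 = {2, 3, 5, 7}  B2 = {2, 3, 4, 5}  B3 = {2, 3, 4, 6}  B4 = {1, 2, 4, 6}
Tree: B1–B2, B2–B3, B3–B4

Checking the three conditions: (i) the bags cover all of {1, 2, 3, 4, 5, 6, 7}; (ii) for each edge, some bag contains both endpoints; (iii) the bags containing any fixed vertex form a subtree. All hold, so the decomposition is valid with width 4 − 1 = 3.

Yes; width 3.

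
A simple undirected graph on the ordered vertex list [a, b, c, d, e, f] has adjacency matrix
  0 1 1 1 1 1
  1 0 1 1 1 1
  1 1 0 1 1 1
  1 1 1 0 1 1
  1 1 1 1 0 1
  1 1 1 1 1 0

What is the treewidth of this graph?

5

A width-5 tree decomposition is:
Bags: B1 = {a, b, c, d, e, f}
Tree: (single bag)
A single bag containing all 6 vertices is trivially a valid decomposition of width 5. Conversely, {a, b, c, d, e, f} is a clique of size 6, and the vertices of any clique must share a bag in every tree decomposition; so some bag has ≥ 6 vertices and tw(G) ≥ 5. Hence tw(G) = 5 exactly.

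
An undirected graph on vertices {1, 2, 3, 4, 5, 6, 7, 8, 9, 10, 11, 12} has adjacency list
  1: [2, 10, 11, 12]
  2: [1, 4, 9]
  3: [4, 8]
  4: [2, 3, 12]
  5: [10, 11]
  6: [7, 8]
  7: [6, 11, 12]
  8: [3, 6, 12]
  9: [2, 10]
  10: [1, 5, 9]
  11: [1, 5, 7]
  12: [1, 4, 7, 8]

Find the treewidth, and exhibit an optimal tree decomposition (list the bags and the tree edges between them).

Treewidth 3.
One such decomposition:
Bags: B1 = {2, 5, 9, 10}  B2 = {1, 2, 5, 10}  B3 = {1, 2, 5, 11}  B4 = {1, 2, 4, 11}  B5 = {1, 4, 11, 12}  B6 = {4, 7, 11, 12}  B7 = {3, 4, 7, 12}  B8 = {3, 7, 8, 12}  B9 = {3, 6, 7, 8}
Tree: B1–B2, B2–B3, B3–B4, B4–B5, B5–B6, B6–B7, B7–B8, B8–B9

The largest bag has 4 vertices, giving width 3; this decomposition certifies tw(G) ≤ 3. For the lower bound: the 4 vertex sets {5,9,10}, {2}, {1}, {4,7,11,12} are disjoint, each induces a connected subgraph, and every pair is joined by at least one edge of G. Contracting each set to a single vertex therefore yields K_{4} as a minor, and since treewidth is minor-monotone, tw(G) ≥ tw(K_{4}) = 3. The upper and lower bounds meet at 3, so that is the treewidth.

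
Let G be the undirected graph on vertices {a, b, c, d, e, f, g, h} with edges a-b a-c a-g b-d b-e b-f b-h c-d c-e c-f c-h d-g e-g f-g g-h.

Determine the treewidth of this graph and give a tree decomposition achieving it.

Treewidth 3.
One optimal decomposition is:
Bags: B1 = {b, c, f, g}  B2 = {b, c, e, g}  B3 = {a, b, c, g}  B4 = {b, c, g, h}  B5 = {b, c, d, g}
Tree: B1–B2, B2–B3, B3–B4, B4–B5

Each bag holds 4 vertices, so the decomposition has width 3, which upper-bounds the treewidth. For the lower bound: the 4 vertex sets {f,g}, {b,e}, {c}, {a} are disjoint, each induces a connected subgraph, and every pair is joined by at least one edge of G. Contracting each set to a single vertex therefore yields K_{4} as a minor, and since treewidth is minor-monotone, tw(G) ≥ tw(K_{4}) = 3. Hence tw(G) = 3 exactly.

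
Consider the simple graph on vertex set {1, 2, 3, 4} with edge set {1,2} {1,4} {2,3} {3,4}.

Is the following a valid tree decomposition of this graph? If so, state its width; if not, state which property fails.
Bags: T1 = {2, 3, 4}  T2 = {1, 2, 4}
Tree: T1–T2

Checking the three conditions: (i) the bags cover all of {1, 2, 3, 4}; (ii) for each edge, some bag contains both endpoints; (iii) the bags containing any fixed vertex form a subtree. All hold, so the decomposition is valid with width 3 − 1 = 2.

Yes; width 2.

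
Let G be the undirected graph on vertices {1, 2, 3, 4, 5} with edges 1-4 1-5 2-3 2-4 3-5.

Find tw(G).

A width-2 tree decomposition is:
Bags: B1 = {1, 3, 5}  B2 = {1, 3, 4}  B3 = {2, 3, 4}
Tree: B1–B2, B2–B3
The largest bag has 3 vertices, giving width 2; this decomposition certifies tw(G) ≤ 2. The edges 3–5–1–4–2–3 form a cycle, so G is not a tree and its treewidth is at least 2. The upper and lower bounds meet at 2, so that is the treewidth.

2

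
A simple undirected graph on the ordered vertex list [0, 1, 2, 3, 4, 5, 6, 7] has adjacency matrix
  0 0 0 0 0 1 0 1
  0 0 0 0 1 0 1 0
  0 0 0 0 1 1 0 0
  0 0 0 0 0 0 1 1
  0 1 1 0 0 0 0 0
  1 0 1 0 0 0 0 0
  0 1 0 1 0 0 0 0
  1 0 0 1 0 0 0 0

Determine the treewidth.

2

A width-2 tree decomposition is:
Bags: B1 = {1, 2, 4}  B2 = {1, 2, 6}  B3 = {2, 3, 6}  B4 = {2, 3, 7}  B5 = {0, 2, 7}  B6 = {0, 2, 5}
Tree: B1–B2, B2–B3, B3–B4, B4–B5, B5–B6
The largest bag has 3 vertices, giving width 2; this decomposition certifies tw(G) ≤ 2. The edges 2–4–1–6–3–7–0–5–2 form a cycle, so G is not a tree and its treewidth is at least 2. Hence tw(G) = 2 exactly.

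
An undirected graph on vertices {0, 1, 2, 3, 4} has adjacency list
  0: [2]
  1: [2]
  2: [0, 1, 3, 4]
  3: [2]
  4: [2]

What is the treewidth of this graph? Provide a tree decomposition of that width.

Treewidth 1.
One optimal decomposition is:
Bags: B1 = {2, 3}  B2 = {2, 4}  B3 = {0, 2}  B4 = {1, 2}
Tree: B1–B2, B2–B3, B3–B4

Every bag has size at most 2, so the width is 2 − 1 = 1 and tw(G) ≤ 1. G has an edge, so its treewidth is at least 1. Therefore the treewidth is 1.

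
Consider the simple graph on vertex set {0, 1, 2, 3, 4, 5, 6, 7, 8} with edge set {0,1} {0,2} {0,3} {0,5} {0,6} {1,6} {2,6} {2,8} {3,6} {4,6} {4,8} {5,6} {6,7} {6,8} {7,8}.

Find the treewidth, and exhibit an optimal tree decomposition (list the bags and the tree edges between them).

Treewidth 2.
One optimal decomposition is:
Bags: B1 = {2, 6, 8}  B2 = {4, 6, 8}  B3 = {0, 2, 6}  B4 = {0, 1, 6}  B5 = {0, 3, 6}  B6 = {6, 7, 8}  B7 = {0, 5, 6}
Tree: B1–B2, B1–B3, B3–B4, B4–B5, B2–B6, B4–B7

Every bag has size at most 3, so the width is 3 − 1 = 2 and tw(G) ≤ 2. For the lower bound, the 3 vertices {0, 1, 6} are pairwise adjacent, and any tree decomposition puts a clique entirely inside one bag — forcing width ≥ 2. The upper and lower bounds meet at 2, so that is the treewidth.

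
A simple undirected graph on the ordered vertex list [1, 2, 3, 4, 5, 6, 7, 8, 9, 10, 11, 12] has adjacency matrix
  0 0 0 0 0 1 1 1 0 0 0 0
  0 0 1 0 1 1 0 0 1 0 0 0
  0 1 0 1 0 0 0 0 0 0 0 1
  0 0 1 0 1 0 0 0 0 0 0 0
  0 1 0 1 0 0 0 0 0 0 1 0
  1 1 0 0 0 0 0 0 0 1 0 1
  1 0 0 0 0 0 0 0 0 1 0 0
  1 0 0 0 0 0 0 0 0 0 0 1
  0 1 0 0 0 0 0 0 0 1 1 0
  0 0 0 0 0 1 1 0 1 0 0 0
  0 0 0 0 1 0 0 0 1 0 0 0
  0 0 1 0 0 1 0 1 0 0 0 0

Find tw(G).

A width-3 tree decomposition is:
Bags: B1 = {1, 7, 8, 12}  B2 = {1, 6, 7, 12}  B3 = {6, 7, 10, 12}  B4 = {3, 6, 10, 12}  B5 = {2, 3, 6, 10}  B6 = {2, 3, 9, 10}  B7 = {2, 3, 4, 9}  B8 = {2, 4, 5, 9}  B9 = {4, 5, 9, 11}
Tree: B1–B2, B2–B3, B3–B4, B4–B5, B5–B6, B6–B7, B7–B8, B8–B9
Each bag holds 4 vertices, so the decomposition has width 3, which upper-bounds the treewidth. For the lower bound: the 4 vertex sets {1,7,8}, {12}, {6}, {2,3,9,10} are disjoint, each induces a connected subgraph, and every pair is joined by at least one edge of G. Contracting each set to a single vertex therefore yields K_{4} as a minor, and since treewidth is minor-monotone, tw(G) ≥ tw(K_{4}) = 3. Therefore the treewidth is 3.

3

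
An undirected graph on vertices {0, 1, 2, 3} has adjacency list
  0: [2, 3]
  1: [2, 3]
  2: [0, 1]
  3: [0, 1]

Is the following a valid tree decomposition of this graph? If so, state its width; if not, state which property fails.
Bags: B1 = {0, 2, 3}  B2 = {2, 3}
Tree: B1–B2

No — vertex 1 appears in no bag.

A tree decomposition must satisfy three properties: every vertex lies in some bag; for every edge, both endpoints lie together in some bag; and for every vertex, the bags containing it form a connected subtree. Here vertex 1 appears in no bag, so the decomposition is invalid.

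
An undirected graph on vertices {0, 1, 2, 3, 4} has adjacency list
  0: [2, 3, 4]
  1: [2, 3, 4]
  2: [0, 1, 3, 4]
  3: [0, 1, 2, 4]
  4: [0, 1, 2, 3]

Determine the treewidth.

A width-3 tree decomposition is:
Bags: B1 = {0, 2, 3, 4}  B2 = {1, 2, 3, 4}
Tree: B1–B2
The largest bag has 4 vertices, giving width 3; this decomposition certifies tw(G) ≤ 3. For the lower bound, the 4 vertices {0, 2, 3, 4} are pairwise adjacent, and any tree decomposition puts a clique entirely inside one bag — forcing width ≥ 3. Combining the bounds, tw(G) = 3.

3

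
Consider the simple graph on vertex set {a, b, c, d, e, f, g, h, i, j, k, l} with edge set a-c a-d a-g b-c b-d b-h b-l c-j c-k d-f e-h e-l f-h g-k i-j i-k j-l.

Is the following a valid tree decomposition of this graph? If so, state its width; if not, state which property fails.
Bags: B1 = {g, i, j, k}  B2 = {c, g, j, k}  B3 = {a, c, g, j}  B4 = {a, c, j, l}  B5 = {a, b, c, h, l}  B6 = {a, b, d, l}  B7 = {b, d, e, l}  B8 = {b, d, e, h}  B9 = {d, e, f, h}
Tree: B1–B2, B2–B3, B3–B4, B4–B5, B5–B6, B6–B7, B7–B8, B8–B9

A tree decomposition must satisfy three properties: every vertex lies in some bag; for every edge, both endpoints lie together in some bag; and for every vertex, the bags containing it form a connected subtree. Here bags containing vertex h are not connected in the tree, so the decomposition is invalid.

No — bags containing vertex h are not connected in the tree.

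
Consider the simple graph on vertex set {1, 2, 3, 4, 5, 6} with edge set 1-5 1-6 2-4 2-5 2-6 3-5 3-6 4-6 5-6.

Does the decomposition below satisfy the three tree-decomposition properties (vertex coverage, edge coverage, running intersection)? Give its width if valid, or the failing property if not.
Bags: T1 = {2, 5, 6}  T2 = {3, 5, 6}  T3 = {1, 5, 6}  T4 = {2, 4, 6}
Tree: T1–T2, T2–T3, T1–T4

Checking the three conditions: (i) the bags cover all of {1, 2, 3, 4, 5, 6}; (ii) for each edge, some bag contains both endpoints; (iii) the bags containing any fixed vertex form a subtree. All hold, so the decomposition is valid with width 3 − 1 = 2.

Yes; width 2.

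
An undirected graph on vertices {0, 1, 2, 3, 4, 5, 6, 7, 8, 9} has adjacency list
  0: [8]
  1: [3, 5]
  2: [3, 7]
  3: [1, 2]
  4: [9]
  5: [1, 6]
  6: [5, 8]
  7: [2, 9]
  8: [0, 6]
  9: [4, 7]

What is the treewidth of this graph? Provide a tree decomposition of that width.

Every bag has size at most 2, so the width is 2 − 1 = 1 and tw(G) ≤ 1. G has an edge, so its treewidth is at least 1. Combining the bounds, tw(G) = 1.

Treewidth 1.
Bags: B1 = {4, 9}  B2 = {7, 9}  B3 = {2, 7}  B4 = {2, 3}  B5 = {1, 3}  B6 = {1, 5}  B7 = {5, 6}  B8 = {6, 8}  B9 = {0, 8}
Tree: B1–B2, B2–B3, B3–B4, B4–B5, B5–B6, B6–B7, B7–B8, B8–B9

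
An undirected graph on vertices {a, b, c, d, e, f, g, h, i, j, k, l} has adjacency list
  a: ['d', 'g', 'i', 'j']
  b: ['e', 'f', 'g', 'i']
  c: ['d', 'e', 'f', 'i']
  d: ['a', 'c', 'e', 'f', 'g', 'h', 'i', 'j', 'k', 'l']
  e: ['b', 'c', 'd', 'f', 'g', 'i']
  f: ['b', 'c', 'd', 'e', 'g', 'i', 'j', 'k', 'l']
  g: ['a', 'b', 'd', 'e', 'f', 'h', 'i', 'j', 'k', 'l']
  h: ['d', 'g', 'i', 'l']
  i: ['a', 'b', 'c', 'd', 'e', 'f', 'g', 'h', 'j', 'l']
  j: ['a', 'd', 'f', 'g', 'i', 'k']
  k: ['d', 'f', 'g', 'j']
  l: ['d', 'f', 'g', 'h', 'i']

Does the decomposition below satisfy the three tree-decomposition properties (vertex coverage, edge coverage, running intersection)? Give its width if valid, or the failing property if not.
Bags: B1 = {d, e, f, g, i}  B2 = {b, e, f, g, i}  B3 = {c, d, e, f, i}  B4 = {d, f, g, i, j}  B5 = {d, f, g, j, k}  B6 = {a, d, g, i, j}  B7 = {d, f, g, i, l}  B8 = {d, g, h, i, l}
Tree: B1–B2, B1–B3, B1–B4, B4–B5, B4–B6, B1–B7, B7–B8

Yes; width 4.

Vertex coverage: the bags together contain {a, b, c, d, e, f, g, h, i, j, k, l}, the full vertex set. Edge coverage: each edge of G has both endpoints in at least one bag. Running intersection: for every vertex, the bags containing it form a connected subtree. All three properties hold, so this is a valid tree decomposition of width max|bag| − 1 = 4, and hence tw(G) ≤ 4.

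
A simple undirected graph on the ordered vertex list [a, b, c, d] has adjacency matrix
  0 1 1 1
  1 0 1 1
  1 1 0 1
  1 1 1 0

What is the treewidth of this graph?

A width-3 tree decomposition is:
Bags: B1 = {a, b, c, d}
Tree: (single bag)
With just one bag of size 4, the width is 4 − 1 = 3, so tw(G) ≤ 3. On the other hand G contains the 4-clique {a, b, c, d}. A clique must lie in a single bag of any decomposition, so no decomposition can have width below 3. Combining the bounds, tw(G) = 3.

3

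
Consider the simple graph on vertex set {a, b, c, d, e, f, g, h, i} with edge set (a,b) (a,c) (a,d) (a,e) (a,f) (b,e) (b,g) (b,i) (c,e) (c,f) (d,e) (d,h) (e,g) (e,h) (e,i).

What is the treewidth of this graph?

2

A width-2 tree decomposition is:
Bags: B1 = {a, d, e}  B2 = {a, b, e}  B3 = {d, e, h}  B4 = {b, e, g}  B5 = {b, e, i}  B6 = {a, c, e}  B7 = {a, c, f}
Tree: B1–B2, B1–B3, B2–B4, B4–B5, B2–B6, B6–B7
Every bag has size at most 3, so the width is 3 − 1 = 2 and tw(G) ≤ 2. On the other hand G contains the 3-clique {d, e, h}. A clique must lie in a single bag of any decomposition, so no decomposition can have width below 2. Combining the bounds, tw(G) = 2.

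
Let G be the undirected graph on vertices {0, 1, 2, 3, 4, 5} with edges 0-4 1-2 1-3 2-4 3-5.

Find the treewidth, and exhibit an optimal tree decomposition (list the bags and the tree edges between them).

Each bag holds 2 vertices, so the decomposition has width 1, which upper-bounds the treewidth. Since G has at least one edge (e.g. 5–3), it is not an edgeless graph, so tw(G) ≥ 1. Hence tw(G) = 1 exactly.

Treewidth 1.
Bags: B1 = {3, 5}  B2 = {1, 3}  B3 = {1, 2}  B4 = {2, 4}  B5 = {0, 4}
Tree: B1–B2, B2–B3, B3–B4, B4–B5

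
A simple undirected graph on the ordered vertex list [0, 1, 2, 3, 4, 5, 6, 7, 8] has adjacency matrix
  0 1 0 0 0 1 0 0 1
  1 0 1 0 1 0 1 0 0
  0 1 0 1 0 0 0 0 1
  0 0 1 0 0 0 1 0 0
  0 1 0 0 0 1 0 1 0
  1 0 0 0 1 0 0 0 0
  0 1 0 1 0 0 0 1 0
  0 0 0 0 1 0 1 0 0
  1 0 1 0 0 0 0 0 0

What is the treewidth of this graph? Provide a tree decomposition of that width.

Treewidth 3.
Bags: B1 = {0, 2, 3, 8}  B2 = {0, 1, 2, 3}  B3 = {0, 1, 3, 6}  B4 = {0, 1, 5, 6}  B5 = {1, 4, 5, 6}  B6 = {4, 5, 6, 7}
Tree: B1–B2, B2–B3, B3–B4, B4–B5, B5–B6

Every bag has size at most 4, so the width is 4 − 1 = 3 and tw(G) ≤ 3. For the lower bound: the 4 vertex sets {2,3,8}, {0}, {1}, {4,5,6,7} are disjoint, each induces a connected subgraph, and every pair is joined by at least one edge of G. Contracting each set to a single vertex therefore yields K_{4} as a minor, and since treewidth is minor-monotone, tw(G) ≥ tw(K_{4}) = 3. Combining the bounds, tw(G) = 3.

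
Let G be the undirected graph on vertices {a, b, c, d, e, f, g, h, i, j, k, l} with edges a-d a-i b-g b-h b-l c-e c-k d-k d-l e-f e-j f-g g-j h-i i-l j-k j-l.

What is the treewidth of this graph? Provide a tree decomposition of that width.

Each bag holds 4 vertices, so the decomposition has width 3, which upper-bounds the treewidth. For the lower bound: the 4 vertex sets {c,e,f}, {k}, {j}, {b,d,g,l} are disjoint, each induces a connected subgraph, and every pair is joined by at least one edge of G. Contracting each set to a single vertex therefore yields K_{4} as a minor, and since treewidth is minor-monotone, tw(G) ≥ tw(K_{4}) = 3. Combining the bounds, tw(G) = 3.

Treewidth 3.
Bags: B1 = {c, e, f, k}  B2 = {e, f, j, k}  B3 = {f, g, j, k}  B4 = {d, g, j, k}  B5 = {d, g, j, l}  B6 = {b, d, g, l}  B7 = {a, b, d, l}  B8 = {a, b, i, l}  B9 = {a, b, h, i}
Tree: B1–B2, B2–B3, B3–B4, B4–B5, B5–B6, B6–B7, B7–B8, B8–B9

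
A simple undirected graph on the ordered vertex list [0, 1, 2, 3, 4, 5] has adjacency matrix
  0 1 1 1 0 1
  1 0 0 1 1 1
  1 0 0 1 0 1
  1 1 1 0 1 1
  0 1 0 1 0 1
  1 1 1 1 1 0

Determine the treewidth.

3

A width-3 tree decomposition is:
Bags: B1 = {0, 2, 3, 5}  B2 = {0, 1, 3, 5}  B3 = {1, 3, 4, 5}
Tree: B1–B2, B2–B3
Every bag has size at most 4, so the width is 4 − 1 = 3 and tw(G) ≤ 3. Conversely, {0, 1, 3, 5} is a clique of size 4, and the vertices of any clique must share a bag in every tree decomposition; so some bag has ≥ 4 vertices and tw(G) ≥ 3. Therefore the treewidth is 3.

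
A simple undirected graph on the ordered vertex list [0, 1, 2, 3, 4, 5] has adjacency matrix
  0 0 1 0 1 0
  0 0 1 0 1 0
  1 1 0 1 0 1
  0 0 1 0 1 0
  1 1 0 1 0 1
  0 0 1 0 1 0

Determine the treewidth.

A width-2 tree decomposition is:
Bags: B1 = {2, 4, 5}  B2 = {0, 2, 4}  B3 = {1, 2, 4}  B4 = {2, 3, 4}
Tree: B1–B2, B2–B3, B3–B4
The largest bag has 3 vertices, giving width 2; this decomposition certifies tw(G) ≤ 2. For the lower bound, G contains the cycle 5–2–0–4–5, so G is not a forest; only forests have treewidth ≤ 1, hence tw(G) ≥ 2. Hence tw(G) = 2 exactly.

2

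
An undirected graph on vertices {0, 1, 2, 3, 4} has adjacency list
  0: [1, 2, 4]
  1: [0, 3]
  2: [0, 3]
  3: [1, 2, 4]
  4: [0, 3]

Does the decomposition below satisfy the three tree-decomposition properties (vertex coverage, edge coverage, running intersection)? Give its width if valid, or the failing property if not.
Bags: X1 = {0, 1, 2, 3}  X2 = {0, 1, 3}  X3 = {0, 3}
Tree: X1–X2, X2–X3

No — vertex 4 appears in no bag.

A tree decomposition must satisfy three properties: every vertex lies in some bag; for every edge, both endpoints lie together in some bag; and for every vertex, the bags containing it form a connected subtree. Here vertex 4 appears in no bag, so the decomposition is invalid.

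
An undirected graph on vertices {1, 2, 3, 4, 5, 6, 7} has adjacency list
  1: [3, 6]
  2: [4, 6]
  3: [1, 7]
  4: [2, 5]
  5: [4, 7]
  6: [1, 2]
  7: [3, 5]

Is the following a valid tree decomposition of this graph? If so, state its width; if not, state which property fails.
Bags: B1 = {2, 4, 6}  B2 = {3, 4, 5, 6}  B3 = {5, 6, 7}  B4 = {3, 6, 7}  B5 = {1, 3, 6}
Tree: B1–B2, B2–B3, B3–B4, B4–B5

A tree decomposition must satisfy three properties: every vertex lies in some bag; for every edge, both endpoints lie together in some bag; and for every vertex, the bags containing it form a connected subtree. Here bags containing vertex 3 are not connected in the tree, so the decomposition is invalid.

No — bags containing vertex 3 are not connected in the tree.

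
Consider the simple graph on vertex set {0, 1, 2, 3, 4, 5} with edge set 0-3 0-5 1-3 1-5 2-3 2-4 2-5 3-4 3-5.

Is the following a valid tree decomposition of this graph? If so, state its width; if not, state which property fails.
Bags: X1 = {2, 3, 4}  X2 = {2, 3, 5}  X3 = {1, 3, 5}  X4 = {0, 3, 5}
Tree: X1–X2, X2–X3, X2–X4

Yes; width 2.

Vertex coverage: the bags together contain {0, 1, 2, 3, 4, 5}, the full vertex set. Edge coverage: each edge of G has both endpoints in at least one bag. Running intersection: for every vertex, the bags containing it form a connected subtree. All three properties hold, so this is a valid tree decomposition of width max|bag| − 1 = 2, and hence tw(G) ≤ 2.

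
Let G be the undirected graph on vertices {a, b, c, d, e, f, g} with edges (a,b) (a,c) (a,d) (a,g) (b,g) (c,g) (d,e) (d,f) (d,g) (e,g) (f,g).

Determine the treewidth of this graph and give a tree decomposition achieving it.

Each bag holds 3 vertices, so the decomposition has width 2, which upper-bounds the treewidth. Conversely, {d, e, g} is a clique of size 3, and the vertices of any clique must share a bag in every tree decomposition; so some bag has ≥ 3 vertices and tw(G) ≥ 2. Therefore the treewidth is 2.

Treewidth 2.
Bags: B1 = {a, d, g}  B2 = {a, c, g}  B3 = {d, e, g}  B4 = {d, f, g}  B5 = {a, b, g}
Tree: B1–B2, B1–B3, B3–B4, B1–B5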